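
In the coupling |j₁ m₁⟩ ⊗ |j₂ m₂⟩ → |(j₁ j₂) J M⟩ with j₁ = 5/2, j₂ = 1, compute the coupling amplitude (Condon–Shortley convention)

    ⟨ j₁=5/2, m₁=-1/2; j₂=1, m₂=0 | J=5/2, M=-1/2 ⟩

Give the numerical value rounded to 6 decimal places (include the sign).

-0.169031  (= −√(1/35))

j₁+j₂−J=1  J+j₁−j₂=4  J−j₁+j₂=1  j₁+j₂+J+1=7
(j₁±m₁, j₂±m₂, J±M) = (2,3,1,1,2,3)
P² = 144/35
sum k=0..1:
  [0] +1/6 = 1/6
  [1] −1/4 = -1/4
S = -1/12
C² = P²·S² = 1/35 ; C = -0.169031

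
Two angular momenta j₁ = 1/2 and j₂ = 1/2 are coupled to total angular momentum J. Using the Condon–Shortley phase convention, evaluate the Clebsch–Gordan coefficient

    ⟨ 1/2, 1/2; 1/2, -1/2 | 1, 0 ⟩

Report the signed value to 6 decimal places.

+0.707107  (= +√(1/2))

j₁+j₂−J=0  J+j₁−j₂=1  J−j₁+j₂=1  j₁+j₂+J+1=3
(j₁±m₁, j₂±m₂, J±M) = (1,0,0,1,1,1)
P² = 1/2
sum k=0..0:
  [0] +1/1 = 1
S = 1
C² = P²·S² = 1/2 ; C = +0.707107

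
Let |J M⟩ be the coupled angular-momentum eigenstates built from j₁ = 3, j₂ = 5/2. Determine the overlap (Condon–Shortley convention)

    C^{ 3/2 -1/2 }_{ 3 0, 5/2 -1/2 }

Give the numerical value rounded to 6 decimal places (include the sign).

triangle: 4!*2!*1!/8! = 48/40320
(j±m)!: 3!*3!*2!*3!*1!*2! = 864
prefactor² = (2J+1)*Δ*N² = 144/35
  k=1: −1/(1!*3!*2!*1!*0!*0!) = -1/12
  k=2: +1/(2!*2!*1!*0!*1!*1!) = 1/4
Σ = 1/6  ⇒  CG² = 144/35*1/6² = 4/35
CG = +√(4/35) = +0.338062

+√(4/35) ≈ +0.338062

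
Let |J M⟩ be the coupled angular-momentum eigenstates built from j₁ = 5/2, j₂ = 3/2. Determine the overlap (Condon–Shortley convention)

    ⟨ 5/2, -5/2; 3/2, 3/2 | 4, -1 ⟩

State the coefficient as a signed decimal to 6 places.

j₁+j₂−J=0  J+j₁−j₂=5  J−j₁+j₂=3  j₁+j₂+J+1=9
(j₁±m₁, j₂±m₂, J±M) = (0,5,3,0,3,5)
P² = 64800/7
sum k=0..0:
  [0] +1/720 = 1/720
S = 1/720
C² = P²·S² = 1/56 ; C = +0.133631

+0.133631  (= +√(1/56))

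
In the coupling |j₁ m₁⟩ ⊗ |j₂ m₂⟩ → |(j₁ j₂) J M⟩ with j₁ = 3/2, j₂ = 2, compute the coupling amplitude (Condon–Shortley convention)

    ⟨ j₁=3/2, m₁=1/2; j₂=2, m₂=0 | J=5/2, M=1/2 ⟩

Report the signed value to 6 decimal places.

j₁+j₂−J=1  J+j₁−j₂=2  J−j₁+j₂=3  j₁+j₂+J+1=7
(j₁±m₁, j₂±m₂, J±M) = (2,1,2,2,3,2)
P² = 48/35
sum k=0..1:
  [0] +1/2 = 1/2
  [1] −1/4 = -1/4
S = 1/4
C² = P²·S² = 3/35 ; C = +0.292770

+0.292770  (= +√(3/35))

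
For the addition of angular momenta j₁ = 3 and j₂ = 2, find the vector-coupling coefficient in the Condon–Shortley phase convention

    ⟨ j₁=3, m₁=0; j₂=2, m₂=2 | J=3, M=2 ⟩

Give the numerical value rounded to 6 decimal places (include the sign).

j₁+j₂−J=2  J+j₁−j₂=4  J−j₁+j₂=2  j₁+j₂+J+1=9
(j₁±m₁, j₂±m₂, J±M) = (3,3,4,0,5,1)
P² = 192
sum k=2..2:
  [2] +1/24 = 1/24
S = 1/24
C² = P²·S² = 1/3 ; C = +0.577350

+√(1/3) ≈ +0.577350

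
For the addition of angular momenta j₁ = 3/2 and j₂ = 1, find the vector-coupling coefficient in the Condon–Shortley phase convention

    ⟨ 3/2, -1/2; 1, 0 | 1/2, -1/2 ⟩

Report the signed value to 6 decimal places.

triangle: 2!*1!*0!/4! = 2/24
(j±m)!: 1!*2!*1!*1!*0!*1! = 2
prefactor² = (2J+1)*Δ*N² = 1/3
  k=1: −1/(1!*1!*1!*0!*0!*0!) = -1
Σ = -1  ⇒  CG² = 1/3*(-1)² = 1/3
CG = −√(1/3) = -0.577350

-0.577350  (= −√(1/3))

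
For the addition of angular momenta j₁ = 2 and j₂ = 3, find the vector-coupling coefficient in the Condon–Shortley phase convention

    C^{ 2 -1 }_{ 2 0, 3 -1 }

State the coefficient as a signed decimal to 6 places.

−√(1/7) ≈ -0.377964

triangle: 3!×1!×3!/8! = 36/40320
(j±m)!: 2!×2!×2!×4!×1!×3! = 1152
prefactor² = (2J+1)×Δ×N² = 36/7
  k=1: −1/(1!×2!×1!×1!×0!×2!) = -1/4
  k=2: +1/(2!×1!×0!×0!×1!×3!) = 1/12
Σ = -1/6  ⇒  CG² = 36/7×(-1/6)² = 1/7
CG = −√(1/7) = -0.377964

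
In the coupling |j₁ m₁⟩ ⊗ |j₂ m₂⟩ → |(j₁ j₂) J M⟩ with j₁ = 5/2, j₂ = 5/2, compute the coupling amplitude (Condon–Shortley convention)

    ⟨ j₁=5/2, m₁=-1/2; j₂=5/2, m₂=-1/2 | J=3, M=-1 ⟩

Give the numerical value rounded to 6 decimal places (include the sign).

−√(4/15) = -0.516398

j₁+j₂−J=2  J+j₁−j₂=3  J−j₁+j₂=3  j₁+j₂+J+1=9
(j₁±m₁, j₂±m₂, J±M) = (2,3,2,3,2,4)
P² = 48/5
sum k=0..2:
  [0] +1/24 = 1/24
  [1] −1/4 = -1/4
  [2] +1/24 = 1/24
S = -1/6
C² = P²·S² = 4/15 ; C = -0.516398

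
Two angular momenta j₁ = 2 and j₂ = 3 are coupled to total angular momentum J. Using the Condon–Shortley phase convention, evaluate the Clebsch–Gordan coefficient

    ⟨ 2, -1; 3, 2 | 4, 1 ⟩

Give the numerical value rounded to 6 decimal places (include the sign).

√[9·1!3!5!/10! · 1!3!5!1!5!3!] = √(6480/7)
  +(−1)^0/∏(0,1,3,5,0,0)! = 1/720  (running 1/720)
  +(−1)^1/∏(1,0,2,4,1,1)! = -1/48  (running -7/360)
⟨..|..⟩ = √(6480/7)·(-7/360) = -0.591608

−√(7/20) = -0.591608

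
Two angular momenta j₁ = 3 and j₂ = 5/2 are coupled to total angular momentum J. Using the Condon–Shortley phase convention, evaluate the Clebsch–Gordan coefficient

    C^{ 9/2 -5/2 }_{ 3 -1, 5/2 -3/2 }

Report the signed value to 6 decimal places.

triangle: 1!·5!·4!/11! = 2880/39916800
(j±m)!: 2!·4!·1!·4!·2!·7! = 11612160
prefactor² = (2J+1)·Δ·N² = 92160/11
  k=0: +1/(0!·1!·4!·1!·1!·3!) = 1/144
  k=1: −1/(1!·0!·3!·0!·2!·4!) = -1/288
Σ = 1/288  ⇒  CG² = 92160/11·1/288² = 10/99
CG = +√(10/99) = +0.317821

+0.317821  (= +√(10/99))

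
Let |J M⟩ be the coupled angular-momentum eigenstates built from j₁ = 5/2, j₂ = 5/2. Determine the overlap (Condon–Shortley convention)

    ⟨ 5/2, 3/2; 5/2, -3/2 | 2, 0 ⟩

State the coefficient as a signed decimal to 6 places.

+√(1/84) = +0.109109

triangle: 3!×2!×2!/8! = 24/40320
(j±m)!: 4!×1!×1!×4!×2!×2! = 2304
prefactor² = (2J+1)×Δ×N² = 48/7
  k=0: +1/(0!×3!×1!×1!×1!×1!) = 1/6
  k=1: −1/(1!×2!×0!×0!×2!×2!) = -1/8
Σ = 1/24  ⇒  CG² = 48/7×1/24² = 1/84
CG = +√(1/84) = +0.109109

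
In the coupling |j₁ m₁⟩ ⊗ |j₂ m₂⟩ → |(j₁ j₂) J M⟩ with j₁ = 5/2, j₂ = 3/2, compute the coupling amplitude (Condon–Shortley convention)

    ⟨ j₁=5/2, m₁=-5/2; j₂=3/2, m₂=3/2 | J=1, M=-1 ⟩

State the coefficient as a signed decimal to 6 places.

j₁+j₂−J=3  J+j₁−j₂=2  J−j₁+j₂=0  j₁+j₂+J+1=6
(j₁±m₁, j₂±m₂, J±M) = (0,5,3,0,0,2)
P² = 72
sum k=3..3:
  [3] −1/12 = -1/12
S = -1/12
C² = P²·S² = 1/2 ; C = -0.707107

−√(1/2) ≈ -0.707107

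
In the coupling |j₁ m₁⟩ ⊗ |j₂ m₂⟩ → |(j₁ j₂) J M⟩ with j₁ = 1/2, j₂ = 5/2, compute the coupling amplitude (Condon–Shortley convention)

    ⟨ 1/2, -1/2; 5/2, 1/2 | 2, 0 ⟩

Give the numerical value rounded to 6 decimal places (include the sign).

triangle: 1!·0!·4!/6! = 24/720
(j±m)!: 0!·1!·3!·2!·2!·2! = 48
prefactor² = (2J+1)·Δ·N² = 8
  k=1: −1/(1!·0!·0!·2!·0!·2!) = -1/4
Σ = -1/4  ⇒  CG² = 8·(-1/4)² = 1/2
CG = −√(1/2) = -0.707107

-0.707107  (= −√(1/2))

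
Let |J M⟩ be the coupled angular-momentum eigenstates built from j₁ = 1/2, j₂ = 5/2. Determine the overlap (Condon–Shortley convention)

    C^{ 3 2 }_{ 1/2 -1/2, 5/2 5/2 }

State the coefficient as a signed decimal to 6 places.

+0.408248  (= +√(1/6))

triangle: 0!×1!×5!/7! = 120/5040
(j±m)!: 0!×1!×5!×0!×5!×1! = 14400
prefactor² = (2J+1)×Δ×N² = 2400
  k=0: +1/(0!×0!×1!×5!×0!×0!) = 1/120
Σ = 1/120  ⇒  CG² = 2400×1/120² = 1/6
CG = +√(1/6) = +0.408248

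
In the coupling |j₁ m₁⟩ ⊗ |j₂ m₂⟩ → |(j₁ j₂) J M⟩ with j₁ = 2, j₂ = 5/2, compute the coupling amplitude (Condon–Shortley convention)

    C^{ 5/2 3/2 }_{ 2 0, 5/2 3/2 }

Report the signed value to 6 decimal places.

j₁+j₂−J=2  J+j₁−j₂=2  J−j₁+j₂=3  j₁+j₂+J+1=8
(j₁±m₁, j₂±m₂, J±M) = (2,2,4,1,4,1)
P² = 288/35
sum k=1..2:
  [1] −1/6 = -1/6
  [2] +1/8 = 1/8
S = -1/24
C² = P²·S² = 1/70 ; C = -0.119523

−√(1/70) = -0.119523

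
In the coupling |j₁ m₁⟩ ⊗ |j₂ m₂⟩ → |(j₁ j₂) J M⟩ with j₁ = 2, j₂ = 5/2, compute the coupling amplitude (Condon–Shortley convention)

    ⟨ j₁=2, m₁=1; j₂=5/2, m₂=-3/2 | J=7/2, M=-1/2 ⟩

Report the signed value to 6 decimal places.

+0.619780  (= +√(121/315))

triangle: 1!·3!·4!/9! = 144/362880
(j±m)!: 3!·1!·1!·4!·3!·4! = 20736
prefactor² = (2J+1)·Δ·N² = 2304/35
  k=0: +1/(0!·1!·1!·1!·2!·3!) = 1/12
  k=1: −1/(1!·0!·0!·0!·3!·4!) = -1/144
Σ = 11/144  ⇒  CG² = 2304/35·11/144² = 121/315
CG = +√(121/315) = +0.619780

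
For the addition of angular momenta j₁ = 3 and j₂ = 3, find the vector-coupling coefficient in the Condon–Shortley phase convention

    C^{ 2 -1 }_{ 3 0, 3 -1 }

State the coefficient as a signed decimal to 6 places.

+√(1/42) ≈ +0.154303

√[5·4!2!2!/9! · 3!3!2!4!1!3!] = √(96/7)
  +(−1)^1/∏(1,3,2,1,0,1)! = -1/12  (running -1/12)
  +(−1)^2/∏(2,2,1,0,1,2)! = 1/8  (running 1/24)
⟨..|..⟩ = √(96/7)·(1/24) = +0.154303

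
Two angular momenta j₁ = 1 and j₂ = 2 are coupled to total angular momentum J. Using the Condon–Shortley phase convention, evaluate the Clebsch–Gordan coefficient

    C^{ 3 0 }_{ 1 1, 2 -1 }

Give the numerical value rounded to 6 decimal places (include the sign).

j₁+j₂−J=0  J+j₁−j₂=2  J−j₁+j₂=4  j₁+j₂+J+1=7
(j₁±m₁, j₂±m₂, J±M) = (2,0,1,3,3,3)
P² = 144/5
sum k=0..0:
  [0] +1/12 = 1/12
S = 1/12
C² = P²·S² = 1/5 ; C = +0.447214

+0.447214  (= +√(1/5))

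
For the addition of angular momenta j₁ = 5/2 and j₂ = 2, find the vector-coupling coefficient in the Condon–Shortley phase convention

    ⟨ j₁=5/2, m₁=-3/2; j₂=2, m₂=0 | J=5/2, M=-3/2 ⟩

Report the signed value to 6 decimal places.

j₁+j₂−J=2  J+j₁−j₂=3  J−j₁+j₂=2  j₁+j₂+J+1=8
(j₁±m₁, j₂±m₂, J±M) = (1,4,2,2,1,4)
P² = 288/35
sum k=1..2:
  [1] −1/6 = -1/6
  [2] +1/8 = 1/8
S = -1/24
C² = P²·S² = 1/70 ; C = -0.119523

-0.119523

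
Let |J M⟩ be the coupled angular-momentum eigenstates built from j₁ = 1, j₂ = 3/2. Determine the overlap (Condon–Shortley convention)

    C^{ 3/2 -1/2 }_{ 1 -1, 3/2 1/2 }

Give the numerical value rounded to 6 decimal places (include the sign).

-0.730297

j₁+j₂−J=1  J+j₁−j₂=1  J−j₁+j₂=2  j₁+j₂+J+1=5
(j₁±m₁, j₂±m₂, J±M) = (0,2,2,1,1,2)
P² = 8/15
sum k=1..1:
  [1] −1/1 = -1
S = -1
C² = P²·S² = 8/15 ; C = -0.730297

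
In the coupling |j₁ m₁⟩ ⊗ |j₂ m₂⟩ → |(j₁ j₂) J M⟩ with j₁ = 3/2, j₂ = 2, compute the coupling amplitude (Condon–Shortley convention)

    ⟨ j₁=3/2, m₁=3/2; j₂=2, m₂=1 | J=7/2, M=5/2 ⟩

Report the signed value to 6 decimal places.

+0.755929  (= +√(4/7))

j₁+j₂−J=0  J+j₁−j₂=3  J−j₁+j₂=4  j₁+j₂+J+1=8
(j₁±m₁, j₂±m₂, J±M) = (3,0,3,1,6,1)
P² = 5184/7
sum k=0..0:
  [0] +1/36 = 1/36
S = 1/36
C² = P²·S² = 4/7 ; C = +0.755929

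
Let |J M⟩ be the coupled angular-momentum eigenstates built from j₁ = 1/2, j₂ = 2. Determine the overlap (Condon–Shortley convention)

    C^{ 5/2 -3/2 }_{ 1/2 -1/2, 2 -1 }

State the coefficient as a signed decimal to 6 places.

triangle: 0!×1!×4!/6! = 24/720
(j±m)!: 0!×1!×1!×3!×1!×4! = 144
prefactor² = (2J+1)×Δ×N² = 144/5
  k=0: +1/(0!×0!×1!×1!×0!×3!) = 1/6
Σ = 1/6  ⇒  CG² = 144/5×1/6² = 4/5
CG = +√(4/5) = +0.894427

+0.894427  (= +√(4/5))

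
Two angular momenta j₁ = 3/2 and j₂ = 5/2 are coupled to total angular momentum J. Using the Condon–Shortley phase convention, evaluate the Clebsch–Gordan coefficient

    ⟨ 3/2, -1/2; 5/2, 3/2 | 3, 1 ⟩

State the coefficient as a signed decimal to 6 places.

triangle: 1!×2!×4!/8! = 48/40320
(j±m)!: 1!×2!×4!×1!×4!×2! = 2304
prefactor² = (2J+1)×Δ×N² = 96/5
  k=0: +1/(0!×1!×2!×4!×0!×0!) = 1/48
  k=1: −1/(1!×0!×1!×3!×1!×1!) = -1/6
Σ = -7/48  ⇒  CG² = 96/5×(-7/48)² = 49/120
CG = −√(49/120) = -0.639010

-0.639010  (= −√(49/120))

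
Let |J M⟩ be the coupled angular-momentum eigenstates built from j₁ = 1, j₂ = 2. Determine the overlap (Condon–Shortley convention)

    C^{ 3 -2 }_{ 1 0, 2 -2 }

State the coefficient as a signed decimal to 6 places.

+0.577350

j₁+j₂−J=0  J+j₁−j₂=2  J−j₁+j₂=4  j₁+j₂+J+1=7
(j₁±m₁, j₂±m₂, J±M) = (1,1,0,4,1,5)
P² = 192
sum k=0..0:
  [0] +1/24 = 1/24
S = 1/24
C² = P²·S² = 1/3 ; C = +0.577350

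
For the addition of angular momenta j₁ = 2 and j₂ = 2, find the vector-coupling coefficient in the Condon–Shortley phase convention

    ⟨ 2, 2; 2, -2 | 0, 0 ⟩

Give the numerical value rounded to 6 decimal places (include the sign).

j₁+j₂−J=4  J+j₁−j₂=0  J−j₁+j₂=0  j₁+j₂+J+1=5
(j₁±m₁, j₂±m₂, J±M) = (4,0,0,4,0,0)
P² = 576/5
sum k=0..0:
  [0] +1/24 = 1/24
S = 1/24
C² = P²·S² = 1/5 ; C = +0.447214

+0.447214  (= +√(1/5))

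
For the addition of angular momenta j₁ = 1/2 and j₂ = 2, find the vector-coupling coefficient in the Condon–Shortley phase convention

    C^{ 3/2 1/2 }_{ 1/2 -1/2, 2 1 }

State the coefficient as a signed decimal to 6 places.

j₁+j₂−J=1  J+j₁−j₂=0  J−j₁+j₂=3  j₁+j₂+J+1=5
(j₁±m₁, j₂±m₂, J±M) = (0,1,3,1,2,1)
P² = 12/5
sum k=1..1:
  [1] −1/2 = -1/2
S = -1/2
C² = P²·S² = 3/5 ; C = -0.774597

-0.774597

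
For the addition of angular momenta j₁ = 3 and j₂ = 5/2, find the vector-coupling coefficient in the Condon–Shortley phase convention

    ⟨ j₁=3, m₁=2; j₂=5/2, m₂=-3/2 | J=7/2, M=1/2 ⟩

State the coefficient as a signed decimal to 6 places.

triangle: 2!·4!·3!/10! = 288/3628800
(j±m)!: 5!·1!·1!·4!·4!·3! = 414720
prefactor² = (2J+1)·Δ·N² = 9216/35
  k=0: +1/(0!·2!·1!·1!·3!·2!) = 1/24
  k=1: −1/(1!·1!·0!·0!·4!·3!) = -1/144
Σ = 5/144  ⇒  CG² = 9216/35·5/144² = 20/63
CG = +√(20/63) = +0.563436

+0.563436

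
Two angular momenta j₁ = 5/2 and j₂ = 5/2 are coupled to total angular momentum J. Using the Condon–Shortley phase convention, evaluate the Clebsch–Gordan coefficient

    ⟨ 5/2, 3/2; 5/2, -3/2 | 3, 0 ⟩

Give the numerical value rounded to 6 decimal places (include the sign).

+0.521749

√[7·2!3!3!/9! · 4!1!1!4!3!3!] = √(144/5)
  +(−1)^0/∏(0,2,1,1,2,2)! = 1/8  (running 1/8)
  +(−1)^1/∏(1,1,0,0,3,3)! = -1/36  (running 7/72)
⟨..|..⟩ = √(144/5)·(7/72) = +0.521749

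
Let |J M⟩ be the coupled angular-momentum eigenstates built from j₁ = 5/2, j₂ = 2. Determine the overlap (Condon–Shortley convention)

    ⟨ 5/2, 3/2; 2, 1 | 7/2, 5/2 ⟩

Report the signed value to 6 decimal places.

√[8·1!4!3!/9! · 4!1!3!1!6!1!] = √(2304/7)
  +(−1)^0/∏(0,1,1,3,3,0)! = 1/36  (running 1/36)
  +(−1)^1/∏(1,0,0,2,4,1)! = -1/48  (running 1/144)
⟨..|..⟩ = √(2304/7)·(1/144) = +0.125988

+√(1/63) ≈ +0.125988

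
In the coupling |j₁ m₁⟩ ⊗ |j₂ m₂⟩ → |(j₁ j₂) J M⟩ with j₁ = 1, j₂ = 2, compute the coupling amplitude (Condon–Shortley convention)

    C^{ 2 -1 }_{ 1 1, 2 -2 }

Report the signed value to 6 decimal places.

+√(1/3) ≈ +0.577350

j₁+j₂−J=1  J+j₁−j₂=1  J−j₁+j₂=3  j₁+j₂+J+1=6
(j₁±m₁, j₂±m₂, J±M) = (2,0,0,4,1,3)
P² = 12
sum k=0..0:
  [0] +1/6 = 1/6
S = 1/6
C² = P²·S² = 1/3 ; C = +0.577350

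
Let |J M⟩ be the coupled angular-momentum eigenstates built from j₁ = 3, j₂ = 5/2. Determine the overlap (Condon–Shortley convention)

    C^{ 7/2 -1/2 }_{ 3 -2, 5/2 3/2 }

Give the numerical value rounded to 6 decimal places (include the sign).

+√(20/63) ≈ +0.563436

j₁+j₂−J=2  J+j₁−j₂=4  J−j₁+j₂=3  j₁+j₂+J+1=10
(j₁±m₁, j₂±m₂, J±M) = (1,5,4,1,3,4)
P² = 9216/35
sum k=1..2:
  [1] −1/144 = -1/144
  [2] +1/24 = 1/24
S = 5/144
C² = P²·S² = 20/63 ; C = +0.563436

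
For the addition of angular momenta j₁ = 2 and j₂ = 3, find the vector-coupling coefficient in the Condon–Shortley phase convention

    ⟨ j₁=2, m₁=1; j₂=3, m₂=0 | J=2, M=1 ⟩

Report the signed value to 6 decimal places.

-0.534522  (= −√(2/7))

j₁+j₂−J=3  J+j₁−j₂=1  J−j₁+j₂=3  j₁+j₂+J+1=8
(j₁±m₁, j₂±m₂, J±M) = (3,1,3,3,3,1)
P² = 81/14
sum k=0..1:
  [0] +1/36 = 1/36
  [1] −1/4 = -1/4
S = -2/9
C² = P²·S² = 2/7 ; C = -0.534522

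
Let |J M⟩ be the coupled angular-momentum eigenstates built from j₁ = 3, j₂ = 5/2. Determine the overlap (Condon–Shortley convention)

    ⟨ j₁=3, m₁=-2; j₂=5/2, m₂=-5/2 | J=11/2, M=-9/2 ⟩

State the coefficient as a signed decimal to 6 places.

√[12·0!6!5!/12! · 1!5!0!5!1!10!] = √(1244160000/11)
  +(−1)^0/∏(0,0,5,0,1,5)! = 1/14400  (running 1/14400)
⟨..|..⟩ = √(1244160000/11)·(1/14400) = +0.738549

+√(6/11) ≈ +0.738549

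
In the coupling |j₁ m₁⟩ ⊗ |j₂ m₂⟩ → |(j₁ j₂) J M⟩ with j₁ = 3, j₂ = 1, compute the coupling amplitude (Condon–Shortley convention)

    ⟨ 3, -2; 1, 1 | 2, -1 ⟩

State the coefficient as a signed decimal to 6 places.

√[5·2!4!0!/7! · 1!5!2!0!1!3!] = √(480/7)
  +(−1)^2/∏(2,0,3,0,1,0)! = 1/12  (running 1/12)
⟨..|..⟩ = √(480/7)·(1/12) = +0.690066

+√(10/21) ≈ +0.690066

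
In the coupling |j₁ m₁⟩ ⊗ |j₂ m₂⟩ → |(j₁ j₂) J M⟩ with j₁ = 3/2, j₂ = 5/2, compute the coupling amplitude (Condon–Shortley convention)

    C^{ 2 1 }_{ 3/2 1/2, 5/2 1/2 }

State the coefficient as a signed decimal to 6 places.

j₁+j₂−J=2  J+j₁−j₂=1  J−j₁+j₂=3  j₁+j₂+J+1=7
(j₁±m₁, j₂±m₂, J±M) = (2,1,3,2,3,1)
P² = 12/7
sum k=0..1:
  [0] +1/12 = 1/12
  [1] −1/2 = -1/2
S = -5/12
C² = P²·S² = 25/84 ; C = -0.545545

-0.545545  (= −√(25/84))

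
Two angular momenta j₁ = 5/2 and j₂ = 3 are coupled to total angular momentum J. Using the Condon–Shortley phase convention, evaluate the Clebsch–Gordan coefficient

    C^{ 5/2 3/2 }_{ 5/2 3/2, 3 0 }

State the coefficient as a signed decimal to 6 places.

j₁+j₂−J=3  J+j₁−j₂=2  J−j₁+j₂=3  j₁+j₂+J+1=9
(j₁±m₁, j₂±m₂, J±M) = (4,1,3,3,4,1)
P² = 864/35
sum k=0..1:
  [0] +1/36 = 1/36
  [1] −1/8 = -1/8
S = -7/72
C² = P²·S² = 7/30 ; C = -0.483046

-0.483046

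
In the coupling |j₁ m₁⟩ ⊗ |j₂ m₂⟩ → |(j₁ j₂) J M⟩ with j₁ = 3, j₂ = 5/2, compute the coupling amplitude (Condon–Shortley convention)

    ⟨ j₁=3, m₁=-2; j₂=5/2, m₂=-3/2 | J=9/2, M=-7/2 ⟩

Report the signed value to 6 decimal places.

−√(1/99) ≈ -0.100504

j₁+j₂−J=1  J+j₁−j₂=5  J−j₁+j₂=4  j₁+j₂+J+1=11
(j₁±m₁, j₂±m₂, J±M) = (1,5,1,4,1,8)
P² = 921600/11
sum k=0..1:
  [0] +1/720 = 1/720
  [1] −1/576 = -1/576
S = -1/2880
C² = P²·S² = 1/99 ; C = -0.100504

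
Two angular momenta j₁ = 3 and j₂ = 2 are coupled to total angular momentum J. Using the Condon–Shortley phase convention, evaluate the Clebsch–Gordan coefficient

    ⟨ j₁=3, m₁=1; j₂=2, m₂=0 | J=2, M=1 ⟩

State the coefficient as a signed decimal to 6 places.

j₁+j₂−J=3  J+j₁−j₂=3  J−j₁+j₂=1  j₁+j₂+J+1=8
(j₁±m₁, j₂±m₂, J±M) = (4,2,2,2,3,1)
P² = 36/7
sum k=1..2:
  [1] −1/4 = -1/4
  [2] +1/12 = 1/12
S = -1/6
C² = P²·S² = 1/7 ; C = -0.377964

-0.377964  (= −√(1/7))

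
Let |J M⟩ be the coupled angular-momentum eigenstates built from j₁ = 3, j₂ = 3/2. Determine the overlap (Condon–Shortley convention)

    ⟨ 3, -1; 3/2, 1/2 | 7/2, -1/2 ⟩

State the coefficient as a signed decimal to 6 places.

-0.534522

j₁+j₂−J=1  J+j₁−j₂=5  J−j₁+j₂=2  j₁+j₂+J+1=9
(j₁±m₁, j₂±m₂, J±M) = (2,4,2,1,3,4)
P² = 512/7
sum k=0..1:
  [0] +1/48 = 1/48
  [1] −1/12 = -1/12
S = -1/16
C² = P²·S² = 2/7 ; C = -0.534522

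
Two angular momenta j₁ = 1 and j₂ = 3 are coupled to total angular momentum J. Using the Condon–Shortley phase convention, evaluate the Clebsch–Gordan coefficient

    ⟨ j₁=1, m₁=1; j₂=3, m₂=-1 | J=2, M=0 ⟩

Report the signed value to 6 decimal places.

+0.534522  (= +√(2/7))

√[5·2!0!4!/7! · 2!0!2!4!2!2!] = √(128/7)
  +(−1)^0/∏(0,2,0,2,0,2)! = 1/8  (running 1/8)
⟨..|..⟩ = √(128/7)·(1/8) = +0.534522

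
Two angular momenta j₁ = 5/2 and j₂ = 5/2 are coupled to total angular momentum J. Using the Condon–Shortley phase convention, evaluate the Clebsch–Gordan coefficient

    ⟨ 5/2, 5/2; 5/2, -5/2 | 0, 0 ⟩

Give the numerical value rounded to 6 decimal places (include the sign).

+√(1/6) = +0.408248

√[1·5!0!0!/6! · 5!0!0!5!0!0!] = √(2400)
  +(−1)^0/∏(0,5,0,0,0,0)! = 1/120  (running 1/120)
⟨..|..⟩ = √(2400)·(1/120) = +0.408248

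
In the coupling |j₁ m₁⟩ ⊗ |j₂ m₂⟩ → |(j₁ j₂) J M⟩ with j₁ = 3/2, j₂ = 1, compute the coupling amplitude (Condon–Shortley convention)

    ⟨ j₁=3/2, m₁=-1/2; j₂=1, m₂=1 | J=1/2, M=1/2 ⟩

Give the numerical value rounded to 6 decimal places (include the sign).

+√(1/6) ≈ +0.408248

triangle: 2!·1!·0!/4! = 2/24
(j±m)!: 1!·2!·2!·0!·1!·0! = 4
prefactor² = (2J+1)·Δ·N² = 2/3
  k=2: +1/(2!·0!·0!·0!·1!·0!) = 1/2
Σ = 1/2  ⇒  CG² = 2/3·1/2² = 1/6
CG = +√(1/6) = +0.408248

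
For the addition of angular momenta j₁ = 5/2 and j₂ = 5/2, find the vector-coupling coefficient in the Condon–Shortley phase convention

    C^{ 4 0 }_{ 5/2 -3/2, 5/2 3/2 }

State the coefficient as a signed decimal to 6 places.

-0.566947  (= −√(9/28))

√[9·1!4!4!/10! · 1!4!4!1!4!4!] = √(82944/175)
  +(−1)^0/∏(0,1,4,4,0,0)! = 1/576  (running 1/576)
  +(−1)^1/∏(1,0,3,3,1,1)! = -1/36  (running -5/192)
⟨..|..⟩ = √(82944/175)·(-5/192) = -0.566947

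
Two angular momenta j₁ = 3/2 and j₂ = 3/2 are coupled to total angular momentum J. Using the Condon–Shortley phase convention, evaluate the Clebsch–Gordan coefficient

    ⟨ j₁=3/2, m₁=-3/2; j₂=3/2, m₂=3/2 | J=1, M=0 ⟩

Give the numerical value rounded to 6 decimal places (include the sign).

j₁+j₂−J=2  J+j₁−j₂=1  J−j₁+j₂=1  j₁+j₂+J+1=5
(j₁±m₁, j₂±m₂, J±M) = (0,3,3,0,1,1)
P² = 9/5
sum k=2..2:
  [2] +1/2 = 1/2
S = 1/2
C² = P²·S² = 9/20 ; C = +0.670820

+0.670820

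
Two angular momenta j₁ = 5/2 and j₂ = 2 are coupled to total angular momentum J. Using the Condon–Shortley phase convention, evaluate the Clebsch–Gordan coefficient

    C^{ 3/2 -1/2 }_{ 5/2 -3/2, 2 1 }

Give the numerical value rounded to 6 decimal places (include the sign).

j₁+j₂−J=3  J+j₁−j₂=2  J−j₁+j₂=1  j₁+j₂+J+1=7
(j₁±m₁, j₂±m₂, J±M) = (1,4,3,1,1,2)
P² = 96/35
sum k=2..3:
  [2] +1/4 = 1/4
  [3] −1/6 = -1/6
S = 1/12
C² = P²·S² = 2/105 ; C = +0.138013

+√(2/105) ≈ +0.138013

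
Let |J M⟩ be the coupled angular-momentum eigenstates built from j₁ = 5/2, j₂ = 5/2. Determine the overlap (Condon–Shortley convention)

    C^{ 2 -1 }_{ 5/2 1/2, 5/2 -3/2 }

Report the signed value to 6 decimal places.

−√(1/7) ≈ -0.377964

triangle: 3!×2!×2!/8! = 24/40320
(j±m)!: 3!×2!×1!×4!×1!×3! = 1728
prefactor² = (2J+1)×Δ×N² = 36/7
  k=0: +1/(0!×3!×2!×1!×0!×1!) = 1/12
  k=1: −1/(1!×2!×1!×0!×1!×2!) = -1/4
Σ = -1/6  ⇒  CG² = 36/7×(-1/6)² = 1/7
CG = −√(1/7) = -0.377964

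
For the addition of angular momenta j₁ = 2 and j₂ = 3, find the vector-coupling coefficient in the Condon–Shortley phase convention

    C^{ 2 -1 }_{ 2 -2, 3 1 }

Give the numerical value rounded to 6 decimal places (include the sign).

√[5·3!1!3!/8! · 0!4!4!2!1!3!] = √(216/7)
  +(−1)^3/∏(3,0,1,1,0,2)! = -1/12  (running -1/12)
⟨..|..⟩ = √(216/7)·(-1/12) = -0.462910

−√(3/14) = -0.462910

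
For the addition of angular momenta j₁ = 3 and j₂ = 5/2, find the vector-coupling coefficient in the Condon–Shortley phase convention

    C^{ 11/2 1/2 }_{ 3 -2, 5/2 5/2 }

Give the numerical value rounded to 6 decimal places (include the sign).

j₁+j₂−J=0  J+j₁−j₂=6  J−j₁+j₂=5  j₁+j₂+J+1=12
(j₁±m₁, j₂±m₂, J±M) = (1,5,5,0,6,5)
P² = 207360000/77
sum k=0..0:
  [0] +1/14400 = 1/14400
S = 1/14400
C² = P²·S² = 1/77 ; C = +0.113961

+0.113961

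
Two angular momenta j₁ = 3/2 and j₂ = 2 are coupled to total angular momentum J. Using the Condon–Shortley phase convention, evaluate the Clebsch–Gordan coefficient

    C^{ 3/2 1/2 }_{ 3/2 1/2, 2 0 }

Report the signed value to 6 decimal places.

-0.447214

√[4·2!1!2!/6! · 2!1!2!2!2!1!] = √(16/45)
  +(−1)^0/∏(0,2,1,2,0,0)! = 1/4  (running 1/4)
  +(−1)^1/∏(1,1,0,1,1,1)! = -1  (running -3/4)
⟨..|..⟩ = √(16/45)·(-3/4) = -0.447214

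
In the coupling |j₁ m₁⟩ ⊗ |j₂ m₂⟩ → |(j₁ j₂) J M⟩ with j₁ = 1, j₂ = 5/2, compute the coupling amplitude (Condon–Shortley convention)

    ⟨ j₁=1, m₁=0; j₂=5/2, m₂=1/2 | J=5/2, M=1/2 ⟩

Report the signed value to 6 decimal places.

−√(1/35) = -0.169031

j₁+j₂−J=1  J+j₁−j₂=1  J−j₁+j₂=4  j₁+j₂+J+1=7
(j₁±m₁, j₂±m₂, J±M) = (1,1,3,2,3,2)
P² = 144/35
sum k=0..1:
  [0] +1/6 = 1/6
  [1] −1/4 = -1/4
S = -1/12
C² = P²·S² = 1/35 ; C = -0.169031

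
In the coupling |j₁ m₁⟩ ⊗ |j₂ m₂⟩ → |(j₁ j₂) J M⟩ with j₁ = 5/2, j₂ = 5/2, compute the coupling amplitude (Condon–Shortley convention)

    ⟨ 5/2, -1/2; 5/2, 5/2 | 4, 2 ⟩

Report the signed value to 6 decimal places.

-0.566947

triangle: 1!*4!*4!/10! = 576/3628800
(j±m)!: 2!*3!*5!*0!*6!*2! = 2073600
prefactor² = (2J+1)*Δ*N² = 20736/7
  k=1: −1/(1!*0!*2!*4!*2!*0!) = -1/96
Σ = -1/96  ⇒  CG² = 20736/7*(-1/96)² = 9/28
CG = −√(9/28) = -0.566947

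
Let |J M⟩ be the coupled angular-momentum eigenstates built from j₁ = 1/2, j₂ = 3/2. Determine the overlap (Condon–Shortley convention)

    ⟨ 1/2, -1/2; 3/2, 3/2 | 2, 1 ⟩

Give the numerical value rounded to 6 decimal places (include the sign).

√[5·0!1!3!/5! · 0!1!3!0!3!1!] = √(9)
  +(−1)^0/∏(0,0,1,3,0,0)! = 1/6  (running 1/6)
⟨..|..⟩ = √(9)·(1/6) = +0.500000

+0.500000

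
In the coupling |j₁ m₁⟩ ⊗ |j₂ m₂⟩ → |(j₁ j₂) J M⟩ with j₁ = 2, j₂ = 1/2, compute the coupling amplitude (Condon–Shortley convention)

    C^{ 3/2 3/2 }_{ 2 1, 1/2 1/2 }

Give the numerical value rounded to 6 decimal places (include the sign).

−√(1/5) ≈ -0.447214

j₁+j₂−J=1  J+j₁−j₂=3  J−j₁+j₂=0  j₁+j₂+J+1=5
(j₁±m₁, j₂±m₂, J±M) = (3,1,1,0,3,0)
P² = 36/5
sum k=1..1:
  [1] −1/6 = -1/6
S = -1/6
C² = P²·S² = 1/5 ; C = -0.447214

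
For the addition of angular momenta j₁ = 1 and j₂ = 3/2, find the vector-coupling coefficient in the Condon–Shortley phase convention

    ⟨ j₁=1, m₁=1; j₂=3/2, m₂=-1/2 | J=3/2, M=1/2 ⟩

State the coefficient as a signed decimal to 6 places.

+√(8/15) = +0.730297

j₁+j₂−J=1  J+j₁−j₂=1  J−j₁+j₂=2  j₁+j₂+J+1=5
(j₁±m₁, j₂±m₂, J±M) = (2,0,1,2,2,1)
P² = 8/15
sum k=0..0:
  [0] +1/1 = 1
S = 1
C² = P²·S² = 8/15 ; C = +0.730297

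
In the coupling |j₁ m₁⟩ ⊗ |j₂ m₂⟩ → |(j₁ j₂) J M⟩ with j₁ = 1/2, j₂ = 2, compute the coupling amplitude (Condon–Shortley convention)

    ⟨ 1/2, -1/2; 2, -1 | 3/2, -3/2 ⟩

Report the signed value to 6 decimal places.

√[4·1!0!3!/5! · 0!1!1!3!0!3!] = √(36/5)
  +(−1)^1/∏(1,0,0,0,0,3)! = -1/6  (running -1/6)
⟨..|..⟩ = √(36/5)·(-1/6) = -0.447214

−√(1/5) = -0.447214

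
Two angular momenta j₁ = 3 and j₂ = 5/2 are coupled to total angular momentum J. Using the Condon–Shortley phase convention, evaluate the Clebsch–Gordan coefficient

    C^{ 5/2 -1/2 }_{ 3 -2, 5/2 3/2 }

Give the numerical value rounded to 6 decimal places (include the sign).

j₁+j₂−J=3  J+j₁−j₂=3  J−j₁+j₂=2  j₁+j₂+J+1=9
(j₁±m₁, j₂±m₂, J±M) = (1,5,4,1,2,3)
P² = 288/7
sum k=2..3:
  [2] +1/24 = 1/24
  [3] −1/12 = -1/12
S = -1/24
C² = P²·S² = 1/14 ; C = -0.267261

−√(1/14) = -0.267261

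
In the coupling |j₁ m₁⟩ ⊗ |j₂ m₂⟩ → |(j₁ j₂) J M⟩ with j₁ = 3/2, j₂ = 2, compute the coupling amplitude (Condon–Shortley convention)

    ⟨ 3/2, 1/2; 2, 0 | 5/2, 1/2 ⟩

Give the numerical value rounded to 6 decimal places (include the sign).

+√(3/35) ≈ +0.292770

triangle: 1!×2!×3!/7! = 12/5040
(j±m)!: 2!×1!×2!×2!×3!×2! = 96
prefactor² = (2J+1)×Δ×N² = 48/35
  k=0: +1/(0!×1!×1!×2!×1!×1!) = 1/2
  k=1: −1/(1!×0!×0!×1!×2!×2!) = -1/4
Σ = 1/4  ⇒  CG² = 48/35×1/4² = 3/35
CG = +√(3/35) = +0.292770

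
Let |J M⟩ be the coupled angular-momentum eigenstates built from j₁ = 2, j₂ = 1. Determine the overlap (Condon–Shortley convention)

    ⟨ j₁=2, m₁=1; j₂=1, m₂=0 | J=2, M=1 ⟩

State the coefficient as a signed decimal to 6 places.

j₁+j₂−J=1  J+j₁−j₂=3  J−j₁+j₂=1  j₁+j₂+J+1=6
(j₁±m₁, j₂±m₂, J±M) = (3,1,1,1,3,1)
P² = 3/2
sum k=0..1:
  [0] +1/2 = 1/2
  [1] −1/6 = -1/6
S = 1/3
C² = P²·S² = 1/6 ; C = +0.408248

+0.408248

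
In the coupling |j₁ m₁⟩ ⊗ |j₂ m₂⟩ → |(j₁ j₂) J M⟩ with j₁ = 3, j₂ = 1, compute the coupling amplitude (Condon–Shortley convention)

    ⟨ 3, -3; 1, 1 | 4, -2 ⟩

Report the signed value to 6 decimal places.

+0.188982

√[9·0!6!2!/9! · 0!6!2!0!2!6!] = √(518400/7)
  +(−1)^0/∏(0,0,6,2,0,0)! = 1/1440  (running 1/1440)
⟨..|..⟩ = √(518400/7)·(1/1440) = +0.188982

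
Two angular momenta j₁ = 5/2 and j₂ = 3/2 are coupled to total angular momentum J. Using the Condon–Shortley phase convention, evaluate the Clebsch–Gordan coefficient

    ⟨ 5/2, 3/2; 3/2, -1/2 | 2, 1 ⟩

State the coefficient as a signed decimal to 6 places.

√[5·2!3!1!/7! · 4!1!1!2!3!1!] = √(24/7)
  +(−1)^0/∏(0,2,1,1,2,0)! = 1/4  (running 1/4)
  +(−1)^1/∏(1,1,0,0,3,1)! = -1/6  (running 1/12)
⟨..|..⟩ = √(24/7)·(1/12) = +0.154303

+0.154303  (= +√(1/42))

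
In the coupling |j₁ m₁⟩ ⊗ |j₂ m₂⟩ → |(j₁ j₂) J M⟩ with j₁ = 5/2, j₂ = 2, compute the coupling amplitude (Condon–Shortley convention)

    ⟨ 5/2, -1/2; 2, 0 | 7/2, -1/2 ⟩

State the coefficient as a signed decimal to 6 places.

-0.195180

j₁+j₂−J=1  J+j₁−j₂=4  J−j₁+j₂=3  j₁+j₂+J+1=9
(j₁±m₁, j₂±m₂, J±M) = (2,3,2,2,3,4)
P² = 768/35
sum k=0..1:
  [0] +1/12 = 1/12
  [1] −1/8 = -1/8
S = -1/24
C² = P²·S² = 4/105 ; C = -0.195180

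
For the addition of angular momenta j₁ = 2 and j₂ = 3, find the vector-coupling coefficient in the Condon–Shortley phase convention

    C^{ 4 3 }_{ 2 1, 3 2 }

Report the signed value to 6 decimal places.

−√(1/20) = -0.223607

√[9·1!3!5!/10! · 3!1!5!1!7!1!] = √(6480)
  +(−1)^0/∏(0,1,1,5,2,0)! = 1/240  (running 1/240)
  +(−1)^1/∏(1,0,0,4,3,1)! = -1/144  (running -1/360)
⟨..|..⟩ = √(6480)·(-1/360) = -0.223607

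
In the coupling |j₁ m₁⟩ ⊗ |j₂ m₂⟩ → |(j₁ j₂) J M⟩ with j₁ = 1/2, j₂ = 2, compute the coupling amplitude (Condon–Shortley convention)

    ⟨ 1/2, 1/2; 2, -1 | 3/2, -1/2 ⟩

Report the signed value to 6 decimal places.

+0.774597  (= +√(3/5))

j₁+j₂−J=1  J+j₁−j₂=0  J−j₁+j₂=3  j₁+j₂+J+1=5
(j₁±m₁, j₂±m₂, J±M) = (1,0,1,3,1,2)
P² = 12/5
sum k=0..0:
  [0] +1/2 = 1/2
S = 1/2
C² = P²·S² = 3/5 ; C = +0.774597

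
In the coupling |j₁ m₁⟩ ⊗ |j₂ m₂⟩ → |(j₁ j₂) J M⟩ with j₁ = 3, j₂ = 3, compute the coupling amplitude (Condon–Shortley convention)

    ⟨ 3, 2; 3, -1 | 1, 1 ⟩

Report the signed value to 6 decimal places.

−√(5/28) ≈ -0.422577

triangle: 5!*1!*1!/8! = 120/40320
(j±m)!: 5!*1!*2!*4!*2!*0! = 11520
prefactor² = (2J+1)*Δ*N² = 720/7
  k=1: −1/(1!*4!*0!*1!*1!*0!) = -1/24
Σ = -1/24  ⇒  CG² = 720/7*(-1/24)² = 5/28
CG = −√(5/28) = -0.422577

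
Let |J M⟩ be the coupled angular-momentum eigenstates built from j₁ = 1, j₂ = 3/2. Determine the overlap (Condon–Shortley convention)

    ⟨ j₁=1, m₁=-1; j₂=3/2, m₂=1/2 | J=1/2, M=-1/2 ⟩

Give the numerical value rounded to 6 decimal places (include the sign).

+√(1/6) = +0.408248

√[2·2!0!1!/4! · 0!2!2!1!0!1!] = √(2/3)
  +(−1)^2/∏(2,0,0,0,0,1)! = 1/2  (running 1/2)
⟨..|..⟩ = √(2/3)·(1/2) = +0.408248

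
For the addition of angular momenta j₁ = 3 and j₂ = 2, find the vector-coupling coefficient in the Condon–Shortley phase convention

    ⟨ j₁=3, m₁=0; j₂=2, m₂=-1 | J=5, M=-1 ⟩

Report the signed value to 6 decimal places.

+0.617213  (= +√(8/21))

√[11·0!6!4!/11! · 3!3!1!3!4!6!] = √(124416/7)
  +(−1)^0/∏(0,0,3,1,3,3)! = 1/216  (running 1/216)
⟨..|..⟩ = √(124416/7)·(1/216) = +0.617213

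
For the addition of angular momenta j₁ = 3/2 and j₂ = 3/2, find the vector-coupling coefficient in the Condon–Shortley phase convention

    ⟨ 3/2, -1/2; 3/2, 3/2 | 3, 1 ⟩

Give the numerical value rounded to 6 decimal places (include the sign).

+0.447214

j₁+j₂−J=0  J+j₁−j₂=3  J−j₁+j₂=3  j₁+j₂+J+1=7
(j₁±m₁, j₂±m₂, J±M) = (1,2,3,0,4,2)
P² = 144/5
sum k=0..0:
  [0] +1/12 = 1/12
S = 1/12
C² = P²·S² = 1/5 ; C = +0.447214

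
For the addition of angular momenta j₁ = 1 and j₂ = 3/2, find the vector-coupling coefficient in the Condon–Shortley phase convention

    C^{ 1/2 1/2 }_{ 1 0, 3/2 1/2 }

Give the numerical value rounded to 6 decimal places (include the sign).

j₁+j₂−J=2  J+j₁−j₂=0  J−j₁+j₂=1  j₁+j₂+J+1=4
(j₁±m₁, j₂±m₂, J±M) = (1,1,2,1,1,0)
P² = 1/3
sum k=1..1:
  [1] −1/1 = -1
S = -1
C² = P²·S² = 1/3 ; C = -0.577350

-0.577350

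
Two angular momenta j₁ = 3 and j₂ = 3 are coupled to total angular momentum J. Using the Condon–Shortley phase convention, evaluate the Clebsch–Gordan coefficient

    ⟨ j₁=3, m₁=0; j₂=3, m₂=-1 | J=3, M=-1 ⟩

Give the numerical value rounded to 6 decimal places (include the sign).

-0.408248  (= −√(1/6))

j₁+j₂−J=3  J+j₁−j₂=3  J−j₁+j₂=3  j₁+j₂+J+1=10
(j₁±m₁, j₂±m₂, J±M) = (3,3,2,4,2,4)
P² = 864/25
sum k=0..2:
  [0] +1/72 = 1/72
  [1] −1/8 = -1/8
  [2] +1/24 = 1/24
S = -5/72
C² = P²·S² = 1/6 ; C = -0.408248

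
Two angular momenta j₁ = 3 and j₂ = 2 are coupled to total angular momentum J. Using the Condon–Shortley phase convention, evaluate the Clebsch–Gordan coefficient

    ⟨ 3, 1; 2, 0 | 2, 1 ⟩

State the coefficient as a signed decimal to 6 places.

-0.377964

triangle: 3!·3!·1!/8! = 36/40320
(j±m)!: 4!·2!·2!·2!·3!·1! = 1152
prefactor² = (2J+1)·Δ·N² = 36/7
  k=1: −1/(1!·2!·1!·1!·2!·0!) = -1/4
  k=2: +1/(2!·1!·0!·0!·3!·1!) = 1/12
Σ = -1/6  ⇒  CG² = 36/7·(-1/6)² = 1/7
CG = −√(1/7) = -0.377964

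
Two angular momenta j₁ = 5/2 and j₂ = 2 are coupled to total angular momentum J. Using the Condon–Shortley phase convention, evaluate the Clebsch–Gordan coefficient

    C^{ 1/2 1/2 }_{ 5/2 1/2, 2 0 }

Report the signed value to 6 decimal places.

+0.447214  (= +√(1/5))

√[2·4!1!0!/6! · 3!2!2!2!1!0!] = √(16/5)
  +(−1)^2/∏(2,2,0,0,1,0)! = 1/4  (running 1/4)
⟨..|..⟩ = √(16/5)·(1/4) = +0.447214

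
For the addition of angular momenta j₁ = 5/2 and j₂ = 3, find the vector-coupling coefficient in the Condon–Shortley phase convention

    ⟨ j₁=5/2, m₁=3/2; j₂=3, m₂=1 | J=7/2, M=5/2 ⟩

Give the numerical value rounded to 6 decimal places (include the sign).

−√(10/63) = -0.398410

j₁+j₂−J=2  J+j₁−j₂=3  J−j₁+j₂=4  j₁+j₂+J+1=10
(j₁±m₁, j₂±m₂, J±M) = (4,1,4,2,6,1)
P² = 18432/35
sum k=0..1:
  [0] +1/96 = 1/96
  [1] −1/36 = -1/36
S = -5/288
C² = P²·S² = 10/63 ; C = -0.398410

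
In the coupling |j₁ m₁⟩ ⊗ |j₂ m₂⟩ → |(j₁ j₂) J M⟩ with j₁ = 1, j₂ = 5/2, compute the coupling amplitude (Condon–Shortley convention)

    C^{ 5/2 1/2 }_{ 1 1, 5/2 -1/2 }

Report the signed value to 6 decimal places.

j₁+j₂−J=1  J+j₁−j₂=1  J−j₁+j₂=4  j₁+j₂+J+1=7
(j₁±m₁, j₂±m₂, J±M) = (2,0,2,3,3,2)
P² = 288/35
sum k=0..0:
  [0] +1/4 = 1/4
S = 1/4
C² = P²·S² = 18/35 ; C = +0.717137

+0.717137  (= +√(18/35))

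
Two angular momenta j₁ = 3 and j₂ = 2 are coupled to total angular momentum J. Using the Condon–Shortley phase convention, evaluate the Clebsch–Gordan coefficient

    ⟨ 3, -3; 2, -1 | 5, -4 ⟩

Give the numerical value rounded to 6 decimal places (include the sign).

j₁+j₂−J=0  J+j₁−j₂=6  J−j₁+j₂=4  j₁+j₂+J+1=11
(j₁±m₁, j₂±m₂, J±M) = (0,6,1,3,1,9)
P² = 7464960
sum k=0..0:
  [0] +1/4320 = 1/4320
S = 1/4320
C² = P²·S² = 2/5 ; C = +0.632456

+√(2/5) = +0.632456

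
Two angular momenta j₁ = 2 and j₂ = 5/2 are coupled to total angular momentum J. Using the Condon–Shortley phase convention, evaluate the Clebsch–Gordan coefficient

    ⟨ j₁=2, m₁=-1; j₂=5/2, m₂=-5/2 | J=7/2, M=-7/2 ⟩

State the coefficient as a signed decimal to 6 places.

+0.745356

√[8·1!3!4!/9! · 1!3!0!5!0!7!] = √(11520)
  +(−1)^0/∏(0,1,3,0,0,4)! = 1/144  (running 1/144)
⟨..|..⟩ = √(11520)·(1/144) = +0.745356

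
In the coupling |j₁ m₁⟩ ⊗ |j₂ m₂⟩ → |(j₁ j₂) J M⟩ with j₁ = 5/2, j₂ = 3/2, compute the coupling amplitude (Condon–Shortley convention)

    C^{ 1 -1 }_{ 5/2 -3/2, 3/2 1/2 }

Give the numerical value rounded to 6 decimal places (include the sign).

√[3·3!2!0!/6! · 1!4!2!1!0!2!] = √(24/5)
  +(−1)^2/∏(2,1,2,0,0,0)! = 1/4  (running 1/4)
⟨..|..⟩ = √(24/5)·(1/4) = +0.547723

+√(3/10) = +0.547723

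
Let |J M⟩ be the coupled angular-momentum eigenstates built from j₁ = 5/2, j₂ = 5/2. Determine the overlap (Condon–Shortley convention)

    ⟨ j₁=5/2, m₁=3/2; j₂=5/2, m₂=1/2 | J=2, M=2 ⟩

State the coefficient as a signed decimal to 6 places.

-0.566947  (= −√(9/28))

√[5·3!2!2!/8! · 4!1!3!2!4!0!] = √(144/7)
  +(−1)^1/∏(1,2,0,2,2,0)! = -1/8  (running -1/8)
⟨..|..⟩ = √(144/7)·(-1/8) = -0.566947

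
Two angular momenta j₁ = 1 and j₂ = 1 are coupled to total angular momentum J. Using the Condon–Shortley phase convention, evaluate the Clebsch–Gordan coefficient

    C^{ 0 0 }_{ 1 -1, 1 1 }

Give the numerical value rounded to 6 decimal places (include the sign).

triangle: 2!·0!·0!/3! = 2/6
(j±m)!: 0!·2!·2!·0!·0!·0! = 4
prefactor² = (2J+1)·Δ·N² = 4/3
  k=2: +1/(2!·0!·0!·0!·0!·0!) = 1/2
Σ = 1/2  ⇒  CG² = 4/3·1/2² = 1/3
CG = +√(1/3) = +0.577350

+√(1/3) ≈ +0.577350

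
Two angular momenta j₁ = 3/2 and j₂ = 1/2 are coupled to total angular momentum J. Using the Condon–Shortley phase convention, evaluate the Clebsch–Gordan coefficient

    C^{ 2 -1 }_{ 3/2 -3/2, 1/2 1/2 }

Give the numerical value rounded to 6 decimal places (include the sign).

triangle: 0!×3!×1!/5! = 6/120
(j±m)!: 0!×3!×1!×0!×1!×3! = 36
prefactor² = (2J+1)×Δ×N² = 9
  k=0: +1/(0!×0!×3!×1!×0!×0!) = 1/6
Σ = 1/6  ⇒  CG² = 9×1/6² = 1/4
CG = +√(1/4) = +0.500000

+0.500000  (= +√(1/4))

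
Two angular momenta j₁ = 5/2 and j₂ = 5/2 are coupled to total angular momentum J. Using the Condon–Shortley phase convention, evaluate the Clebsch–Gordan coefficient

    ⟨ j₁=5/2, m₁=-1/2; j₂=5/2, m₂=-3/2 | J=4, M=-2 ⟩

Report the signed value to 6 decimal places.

√[9·1!4!4!/10! · 2!3!1!4!2!6!] = √(20736/35)
  +(−1)^0/∏(0,1,3,1,1,3)! = 1/36  (running 1/36)
  +(−1)^1/∏(1,0,2,0,2,4)! = -1/96  (running 5/288)
⟨..|..⟩ = √(20736/35)·(5/288) = +0.422577

+0.422577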